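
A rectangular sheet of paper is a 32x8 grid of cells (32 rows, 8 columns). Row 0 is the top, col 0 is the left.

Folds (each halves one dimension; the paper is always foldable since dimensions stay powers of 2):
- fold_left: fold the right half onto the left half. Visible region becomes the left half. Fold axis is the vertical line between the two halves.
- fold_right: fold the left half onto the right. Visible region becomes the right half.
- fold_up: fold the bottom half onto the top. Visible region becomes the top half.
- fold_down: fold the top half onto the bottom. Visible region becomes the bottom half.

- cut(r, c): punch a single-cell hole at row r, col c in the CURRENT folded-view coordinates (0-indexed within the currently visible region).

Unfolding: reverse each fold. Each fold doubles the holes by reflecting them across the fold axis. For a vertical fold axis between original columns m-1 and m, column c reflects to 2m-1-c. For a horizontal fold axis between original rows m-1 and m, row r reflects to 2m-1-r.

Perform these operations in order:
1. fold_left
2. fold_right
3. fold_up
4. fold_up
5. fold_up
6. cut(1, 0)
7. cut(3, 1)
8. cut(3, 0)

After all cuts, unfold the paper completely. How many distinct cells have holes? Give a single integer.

Op 1 fold_left: fold axis v@4; visible region now rows[0,32) x cols[0,4) = 32x4
Op 2 fold_right: fold axis v@2; visible region now rows[0,32) x cols[2,4) = 32x2
Op 3 fold_up: fold axis h@16; visible region now rows[0,16) x cols[2,4) = 16x2
Op 4 fold_up: fold axis h@8; visible region now rows[0,8) x cols[2,4) = 8x2
Op 5 fold_up: fold axis h@4; visible region now rows[0,4) x cols[2,4) = 4x2
Op 6 cut(1, 0): punch at orig (1,2); cuts so far [(1, 2)]; region rows[0,4) x cols[2,4) = 4x2
Op 7 cut(3, 1): punch at orig (3,3); cuts so far [(1, 2), (3, 3)]; region rows[0,4) x cols[2,4) = 4x2
Op 8 cut(3, 0): punch at orig (3,2); cuts so far [(1, 2), (3, 2), (3, 3)]; region rows[0,4) x cols[2,4) = 4x2
Unfold 1 (reflect across h@4): 6 holes -> [(1, 2), (3, 2), (3, 3), (4, 2), (4, 3), (6, 2)]
Unfold 2 (reflect across h@8): 12 holes -> [(1, 2), (3, 2), (3, 3), (4, 2), (4, 3), (6, 2), (9, 2), (11, 2), (11, 3), (12, 2), (12, 3), (14, 2)]
Unfold 3 (reflect across h@16): 24 holes -> [(1, 2), (3, 2), (3, 3), (4, 2), (4, 3), (6, 2), (9, 2), (11, 2), (11, 3), (12, 2), (12, 3), (14, 2), (17, 2), (19, 2), (19, 3), (20, 2), (20, 3), (22, 2), (25, 2), (27, 2), (27, 3), (28, 2), (28, 3), (30, 2)]
Unfold 4 (reflect across v@2): 48 holes -> [(1, 1), (1, 2), (3, 0), (3, 1), (3, 2), (3, 3), (4, 0), (4, 1), (4, 2), (4, 3), (6, 1), (6, 2), (9, 1), (9, 2), (11, 0), (11, 1), (11, 2), (11, 3), (12, 0), (12, 1), (12, 2), (12, 3), (14, 1), (14, 2), (17, 1), (17, 2), (19, 0), (19, 1), (19, 2), (19, 3), (20, 0), (20, 1), (20, 2), (20, 3), (22, 1), (22, 2), (25, 1), (25, 2), (27, 0), (27, 1), (27, 2), (27, 3), (28, 0), (28, 1), (28, 2), (28, 3), (30, 1), (30, 2)]
Unfold 5 (reflect across v@4): 96 holes -> [(1, 1), (1, 2), (1, 5), (1, 6), (3, 0), (3, 1), (3, 2), (3, 3), (3, 4), (3, 5), (3, 6), (3, 7), (4, 0), (4, 1), (4, 2), (4, 3), (4, 4), (4, 5), (4, 6), (4, 7), (6, 1), (6, 2), (6, 5), (6, 6), (9, 1), (9, 2), (9, 5), (9, 6), (11, 0), (11, 1), (11, 2), (11, 3), (11, 4), (11, 5), (11, 6), (11, 7), (12, 0), (12, 1), (12, 2), (12, 3), (12, 4), (12, 5), (12, 6), (12, 7), (14, 1), (14, 2), (14, 5), (14, 6), (17, 1), (17, 2), (17, 5), (17, 6), (19, 0), (19, 1), (19, 2), (19, 3), (19, 4), (19, 5), (19, 6), (19, 7), (20, 0), (20, 1), (20, 2), (20, 3), (20, 4), (20, 5), (20, 6), (20, 7), (22, 1), (22, 2), (22, 5), (22, 6), (25, 1), (25, 2), (25, 5), (25, 6), (27, 0), (27, 1), (27, 2), (27, 3), (27, 4), (27, 5), (27, 6), (27, 7), (28, 0), (28, 1), (28, 2), (28, 3), (28, 4), (28, 5), (28, 6), (28, 7), (30, 1), (30, 2), (30, 5), (30, 6)]

Answer: 96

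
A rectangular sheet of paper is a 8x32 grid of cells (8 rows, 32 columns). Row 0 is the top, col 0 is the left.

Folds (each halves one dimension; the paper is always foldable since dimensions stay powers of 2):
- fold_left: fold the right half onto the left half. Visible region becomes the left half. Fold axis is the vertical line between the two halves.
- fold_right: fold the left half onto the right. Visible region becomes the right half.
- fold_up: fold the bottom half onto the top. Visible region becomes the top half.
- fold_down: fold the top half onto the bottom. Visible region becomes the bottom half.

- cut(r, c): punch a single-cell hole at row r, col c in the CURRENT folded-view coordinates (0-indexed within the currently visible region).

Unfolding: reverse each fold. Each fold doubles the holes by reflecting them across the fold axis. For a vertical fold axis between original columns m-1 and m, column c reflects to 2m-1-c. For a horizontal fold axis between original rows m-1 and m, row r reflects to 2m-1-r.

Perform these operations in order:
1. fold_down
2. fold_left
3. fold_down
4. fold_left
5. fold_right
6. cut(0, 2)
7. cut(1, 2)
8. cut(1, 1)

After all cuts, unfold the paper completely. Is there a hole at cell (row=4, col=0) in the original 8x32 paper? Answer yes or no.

Op 1 fold_down: fold axis h@4; visible region now rows[4,8) x cols[0,32) = 4x32
Op 2 fold_left: fold axis v@16; visible region now rows[4,8) x cols[0,16) = 4x16
Op 3 fold_down: fold axis h@6; visible region now rows[6,8) x cols[0,16) = 2x16
Op 4 fold_left: fold axis v@8; visible region now rows[6,8) x cols[0,8) = 2x8
Op 5 fold_right: fold axis v@4; visible region now rows[6,8) x cols[4,8) = 2x4
Op 6 cut(0, 2): punch at orig (6,6); cuts so far [(6, 6)]; region rows[6,8) x cols[4,8) = 2x4
Op 7 cut(1, 2): punch at orig (7,6); cuts so far [(6, 6), (7, 6)]; region rows[6,8) x cols[4,8) = 2x4
Op 8 cut(1, 1): punch at orig (7,5); cuts so far [(6, 6), (7, 5), (7, 6)]; region rows[6,8) x cols[4,8) = 2x4
Unfold 1 (reflect across v@4): 6 holes -> [(6, 1), (6, 6), (7, 1), (7, 2), (7, 5), (7, 6)]
Unfold 2 (reflect across v@8): 12 holes -> [(6, 1), (6, 6), (6, 9), (6, 14), (7, 1), (7, 2), (7, 5), (7, 6), (7, 9), (7, 10), (7, 13), (7, 14)]
Unfold 3 (reflect across h@6): 24 holes -> [(4, 1), (4, 2), (4, 5), (4, 6), (4, 9), (4, 10), (4, 13), (4, 14), (5, 1), (5, 6), (5, 9), (5, 14), (6, 1), (6, 6), (6, 9), (6, 14), (7, 1), (7, 2), (7, 5), (7, 6), (7, 9), (7, 10), (7, 13), (7, 14)]
Unfold 4 (reflect across v@16): 48 holes -> [(4, 1), (4, 2), (4, 5), (4, 6), (4, 9), (4, 10), (4, 13), (4, 14), (4, 17), (4, 18), (4, 21), (4, 22), (4, 25), (4, 26), (4, 29), (4, 30), (5, 1), (5, 6), (5, 9), (5, 14), (5, 17), (5, 22), (5, 25), (5, 30), (6, 1), (6, 6), (6, 9), (6, 14), (6, 17), (6, 22), (6, 25), (6, 30), (7, 1), (7, 2), (7, 5), (7, 6), (7, 9), (7, 10), (7, 13), (7, 14), (7, 17), (7, 18), (7, 21), (7, 22), (7, 25), (7, 26), (7, 29), (7, 30)]
Unfold 5 (reflect across h@4): 96 holes -> [(0, 1), (0, 2), (0, 5), (0, 6), (0, 9), (0, 10), (0, 13), (0, 14), (0, 17), (0, 18), (0, 21), (0, 22), (0, 25), (0, 26), (0, 29), (0, 30), (1, 1), (1, 6), (1, 9), (1, 14), (1, 17), (1, 22), (1, 25), (1, 30), (2, 1), (2, 6), (2, 9), (2, 14), (2, 17), (2, 22), (2, 25), (2, 30), (3, 1), (3, 2), (3, 5), (3, 6), (3, 9), (3, 10), (3, 13), (3, 14), (3, 17), (3, 18), (3, 21), (3, 22), (3, 25), (3, 26), (3, 29), (3, 30), (4, 1), (4, 2), (4, 5), (4, 6), (4, 9), (4, 10), (4, 13), (4, 14), (4, 17), (4, 18), (4, 21), (4, 22), (4, 25), (4, 26), (4, 29), (4, 30), (5, 1), (5, 6), (5, 9), (5, 14), (5, 17), (5, 22), (5, 25), (5, 30), (6, 1), (6, 6), (6, 9), (6, 14), (6, 17), (6, 22), (6, 25), (6, 30), (7, 1), (7, 2), (7, 5), (7, 6), (7, 9), (7, 10), (7, 13), (7, 14), (7, 17), (7, 18), (7, 21), (7, 22), (7, 25), (7, 26), (7, 29), (7, 30)]
Holes: [(0, 1), (0, 2), (0, 5), (0, 6), (0, 9), (0, 10), (0, 13), (0, 14), (0, 17), (0, 18), (0, 21), (0, 22), (0, 25), (0, 26), (0, 29), (0, 30), (1, 1), (1, 6), (1, 9), (1, 14), (1, 17), (1, 22), (1, 25), (1, 30), (2, 1), (2, 6), (2, 9), (2, 14), (2, 17), (2, 22), (2, 25), (2, 30), (3, 1), (3, 2), (3, 5), (3, 6), (3, 9), (3, 10), (3, 13), (3, 14), (3, 17), (3, 18), (3, 21), (3, 22), (3, 25), (3, 26), (3, 29), (3, 30), (4, 1), (4, 2), (4, 5), (4, 6), (4, 9), (4, 10), (4, 13), (4, 14), (4, 17), (4, 18), (4, 21), (4, 22), (4, 25), (4, 26), (4, 29), (4, 30), (5, 1), (5, 6), (5, 9), (5, 14), (5, 17), (5, 22), (5, 25), (5, 30), (6, 1), (6, 6), (6, 9), (6, 14), (6, 17), (6, 22), (6, 25), (6, 30), (7, 1), (7, 2), (7, 5), (7, 6), (7, 9), (7, 10), (7, 13), (7, 14), (7, 17), (7, 18), (7, 21), (7, 22), (7, 25), (7, 26), (7, 29), (7, 30)]

Answer: no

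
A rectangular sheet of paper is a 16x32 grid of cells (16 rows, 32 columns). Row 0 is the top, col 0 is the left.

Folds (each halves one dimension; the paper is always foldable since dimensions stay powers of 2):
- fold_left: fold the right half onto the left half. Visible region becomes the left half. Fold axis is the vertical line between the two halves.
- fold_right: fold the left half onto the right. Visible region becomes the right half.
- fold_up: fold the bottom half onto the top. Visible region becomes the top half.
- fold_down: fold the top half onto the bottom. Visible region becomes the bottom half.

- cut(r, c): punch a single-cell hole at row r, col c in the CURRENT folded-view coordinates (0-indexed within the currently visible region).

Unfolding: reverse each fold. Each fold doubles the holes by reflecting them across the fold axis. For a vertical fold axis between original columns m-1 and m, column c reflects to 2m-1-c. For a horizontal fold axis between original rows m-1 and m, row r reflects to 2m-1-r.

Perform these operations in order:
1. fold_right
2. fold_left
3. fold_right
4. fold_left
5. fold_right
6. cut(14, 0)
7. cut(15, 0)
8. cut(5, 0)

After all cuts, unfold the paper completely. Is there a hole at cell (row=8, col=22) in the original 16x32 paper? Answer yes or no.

Op 1 fold_right: fold axis v@16; visible region now rows[0,16) x cols[16,32) = 16x16
Op 2 fold_left: fold axis v@24; visible region now rows[0,16) x cols[16,24) = 16x8
Op 3 fold_right: fold axis v@20; visible region now rows[0,16) x cols[20,24) = 16x4
Op 4 fold_left: fold axis v@22; visible region now rows[0,16) x cols[20,22) = 16x2
Op 5 fold_right: fold axis v@21; visible region now rows[0,16) x cols[21,22) = 16x1
Op 6 cut(14, 0): punch at orig (14,21); cuts so far [(14, 21)]; region rows[0,16) x cols[21,22) = 16x1
Op 7 cut(15, 0): punch at orig (15,21); cuts so far [(14, 21), (15, 21)]; region rows[0,16) x cols[21,22) = 16x1
Op 8 cut(5, 0): punch at orig (5,21); cuts so far [(5, 21), (14, 21), (15, 21)]; region rows[0,16) x cols[21,22) = 16x1
Unfold 1 (reflect across v@21): 6 holes -> [(5, 20), (5, 21), (14, 20), (14, 21), (15, 20), (15, 21)]
Unfold 2 (reflect across v@22): 12 holes -> [(5, 20), (5, 21), (5, 22), (5, 23), (14, 20), (14, 21), (14, 22), (14, 23), (15, 20), (15, 21), (15, 22), (15, 23)]
Unfold 3 (reflect across v@20): 24 holes -> [(5, 16), (5, 17), (5, 18), (5, 19), (5, 20), (5, 21), (5, 22), (5, 23), (14, 16), (14, 17), (14, 18), (14, 19), (14, 20), (14, 21), (14, 22), (14, 23), (15, 16), (15, 17), (15, 18), (15, 19), (15, 20), (15, 21), (15, 22), (15, 23)]
Unfold 4 (reflect across v@24): 48 holes -> [(5, 16), (5, 17), (5, 18), (5, 19), (5, 20), (5, 21), (5, 22), (5, 23), (5, 24), (5, 25), (5, 26), (5, 27), (5, 28), (5, 29), (5, 30), (5, 31), (14, 16), (14, 17), (14, 18), (14, 19), (14, 20), (14, 21), (14, 22), (14, 23), (14, 24), (14, 25), (14, 26), (14, 27), (14, 28), (14, 29), (14, 30), (14, 31), (15, 16), (15, 17), (15, 18), (15, 19), (15, 20), (15, 21), (15, 22), (15, 23), (15, 24), (15, 25), (15, 26), (15, 27), (15, 28), (15, 29), (15, 30), (15, 31)]
Unfold 5 (reflect across v@16): 96 holes -> [(5, 0), (5, 1), (5, 2), (5, 3), (5, 4), (5, 5), (5, 6), (5, 7), (5, 8), (5, 9), (5, 10), (5, 11), (5, 12), (5, 13), (5, 14), (5, 15), (5, 16), (5, 17), (5, 18), (5, 19), (5, 20), (5, 21), (5, 22), (5, 23), (5, 24), (5, 25), (5, 26), (5, 27), (5, 28), (5, 29), (5, 30), (5, 31), (14, 0), (14, 1), (14, 2), (14, 3), (14, 4), (14, 5), (14, 6), (14, 7), (14, 8), (14, 9), (14, 10), (14, 11), (14, 12), (14, 13), (14, 14), (14, 15), (14, 16), (14, 17), (14, 18), (14, 19), (14, 20), (14, 21), (14, 22), (14, 23), (14, 24), (14, 25), (14, 26), (14, 27), (14, 28), (14, 29), (14, 30), (14, 31), (15, 0), (15, 1), (15, 2), (15, 3), (15, 4), (15, 5), (15, 6), (15, 7), (15, 8), (15, 9), (15, 10), (15, 11), (15, 12), (15, 13), (15, 14), (15, 15), (15, 16), (15, 17), (15, 18), (15, 19), (15, 20), (15, 21), (15, 22), (15, 23), (15, 24), (15, 25), (15, 26), (15, 27), (15, 28), (15, 29), (15, 30), (15, 31)]
Holes: [(5, 0), (5, 1), (5, 2), (5, 3), (5, 4), (5, 5), (5, 6), (5, 7), (5, 8), (5, 9), (5, 10), (5, 11), (5, 12), (5, 13), (5, 14), (5, 15), (5, 16), (5, 17), (5, 18), (5, 19), (5, 20), (5, 21), (5, 22), (5, 23), (5, 24), (5, 25), (5, 26), (5, 27), (5, 28), (5, 29), (5, 30), (5, 31), (14, 0), (14, 1), (14, 2), (14, 3), (14, 4), (14, 5), (14, 6), (14, 7), (14, 8), (14, 9), (14, 10), (14, 11), (14, 12), (14, 13), (14, 14), (14, 15), (14, 16), (14, 17), (14, 18), (14, 19), (14, 20), (14, 21), (14, 22), (14, 23), (14, 24), (14, 25), (14, 26), (14, 27), (14, 28), (14, 29), (14, 30), (14, 31), (15, 0), (15, 1), (15, 2), (15, 3), (15, 4), (15, 5), (15, 6), (15, 7), (15, 8), (15, 9), (15, 10), (15, 11), (15, 12), (15, 13), (15, 14), (15, 15), (15, 16), (15, 17), (15, 18), (15, 19), (15, 20), (15, 21), (15, 22), (15, 23), (15, 24), (15, 25), (15, 26), (15, 27), (15, 28), (15, 29), (15, 30), (15, 31)]

Answer: no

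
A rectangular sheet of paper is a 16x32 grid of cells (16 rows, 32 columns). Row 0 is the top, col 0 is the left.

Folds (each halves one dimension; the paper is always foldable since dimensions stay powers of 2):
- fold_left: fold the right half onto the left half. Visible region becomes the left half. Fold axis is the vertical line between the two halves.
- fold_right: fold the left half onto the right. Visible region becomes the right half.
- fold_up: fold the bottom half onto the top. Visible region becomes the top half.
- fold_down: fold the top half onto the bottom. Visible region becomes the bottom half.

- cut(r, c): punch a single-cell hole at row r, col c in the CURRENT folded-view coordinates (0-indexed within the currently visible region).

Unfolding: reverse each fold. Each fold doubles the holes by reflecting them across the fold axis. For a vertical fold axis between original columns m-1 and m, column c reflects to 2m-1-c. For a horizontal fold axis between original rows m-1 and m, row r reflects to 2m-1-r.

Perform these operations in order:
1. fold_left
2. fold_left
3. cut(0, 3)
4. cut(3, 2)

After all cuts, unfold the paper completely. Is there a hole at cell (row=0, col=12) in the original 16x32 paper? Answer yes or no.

Op 1 fold_left: fold axis v@16; visible region now rows[0,16) x cols[0,16) = 16x16
Op 2 fold_left: fold axis v@8; visible region now rows[0,16) x cols[0,8) = 16x8
Op 3 cut(0, 3): punch at orig (0,3); cuts so far [(0, 3)]; region rows[0,16) x cols[0,8) = 16x8
Op 4 cut(3, 2): punch at orig (3,2); cuts so far [(0, 3), (3, 2)]; region rows[0,16) x cols[0,8) = 16x8
Unfold 1 (reflect across v@8): 4 holes -> [(0, 3), (0, 12), (3, 2), (3, 13)]
Unfold 2 (reflect across v@16): 8 holes -> [(0, 3), (0, 12), (0, 19), (0, 28), (3, 2), (3, 13), (3, 18), (3, 29)]
Holes: [(0, 3), (0, 12), (0, 19), (0, 28), (3, 2), (3, 13), (3, 18), (3, 29)]

Answer: yes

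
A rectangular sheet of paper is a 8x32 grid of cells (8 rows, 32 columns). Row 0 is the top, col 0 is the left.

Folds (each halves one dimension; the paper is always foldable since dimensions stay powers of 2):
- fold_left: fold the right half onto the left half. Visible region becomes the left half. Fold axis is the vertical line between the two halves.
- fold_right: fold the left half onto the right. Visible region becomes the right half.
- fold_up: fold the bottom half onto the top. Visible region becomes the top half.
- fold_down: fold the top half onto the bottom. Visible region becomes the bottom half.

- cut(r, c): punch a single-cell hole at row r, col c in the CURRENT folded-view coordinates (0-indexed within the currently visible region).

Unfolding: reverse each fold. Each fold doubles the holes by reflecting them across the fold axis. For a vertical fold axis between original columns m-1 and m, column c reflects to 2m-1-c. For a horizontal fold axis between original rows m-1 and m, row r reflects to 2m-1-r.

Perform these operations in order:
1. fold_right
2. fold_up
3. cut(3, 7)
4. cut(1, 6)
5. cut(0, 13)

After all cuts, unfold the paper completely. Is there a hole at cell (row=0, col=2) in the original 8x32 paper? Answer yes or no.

Answer: yes

Derivation:
Op 1 fold_right: fold axis v@16; visible region now rows[0,8) x cols[16,32) = 8x16
Op 2 fold_up: fold axis h@4; visible region now rows[0,4) x cols[16,32) = 4x16
Op 3 cut(3, 7): punch at orig (3,23); cuts so far [(3, 23)]; region rows[0,4) x cols[16,32) = 4x16
Op 4 cut(1, 6): punch at orig (1,22); cuts so far [(1, 22), (3, 23)]; region rows[0,4) x cols[16,32) = 4x16
Op 5 cut(0, 13): punch at orig (0,29); cuts so far [(0, 29), (1, 22), (3, 23)]; region rows[0,4) x cols[16,32) = 4x16
Unfold 1 (reflect across h@4): 6 holes -> [(0, 29), (1, 22), (3, 23), (4, 23), (6, 22), (7, 29)]
Unfold 2 (reflect across v@16): 12 holes -> [(0, 2), (0, 29), (1, 9), (1, 22), (3, 8), (3, 23), (4, 8), (4, 23), (6, 9), (6, 22), (7, 2), (7, 29)]
Holes: [(0, 2), (0, 29), (1, 9), (1, 22), (3, 8), (3, 23), (4, 8), (4, 23), (6, 9), (6, 22), (7, 2), (7, 29)]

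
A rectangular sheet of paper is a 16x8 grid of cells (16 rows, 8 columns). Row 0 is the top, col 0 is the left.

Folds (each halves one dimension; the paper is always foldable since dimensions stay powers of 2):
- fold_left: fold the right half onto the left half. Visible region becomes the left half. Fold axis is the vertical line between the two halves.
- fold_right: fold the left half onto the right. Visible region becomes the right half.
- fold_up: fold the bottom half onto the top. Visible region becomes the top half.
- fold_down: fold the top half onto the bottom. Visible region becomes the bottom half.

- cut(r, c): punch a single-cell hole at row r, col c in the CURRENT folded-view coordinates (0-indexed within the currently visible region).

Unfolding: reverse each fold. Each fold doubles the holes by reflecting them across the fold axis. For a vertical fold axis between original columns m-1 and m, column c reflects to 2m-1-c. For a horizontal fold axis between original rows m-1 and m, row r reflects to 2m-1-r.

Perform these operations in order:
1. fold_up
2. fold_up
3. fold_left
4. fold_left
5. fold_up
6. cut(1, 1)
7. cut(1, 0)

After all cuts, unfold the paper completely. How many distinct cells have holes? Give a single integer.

Answer: 64

Derivation:
Op 1 fold_up: fold axis h@8; visible region now rows[0,8) x cols[0,8) = 8x8
Op 2 fold_up: fold axis h@4; visible region now rows[0,4) x cols[0,8) = 4x8
Op 3 fold_left: fold axis v@4; visible region now rows[0,4) x cols[0,4) = 4x4
Op 4 fold_left: fold axis v@2; visible region now rows[0,4) x cols[0,2) = 4x2
Op 5 fold_up: fold axis h@2; visible region now rows[0,2) x cols[0,2) = 2x2
Op 6 cut(1, 1): punch at orig (1,1); cuts so far [(1, 1)]; region rows[0,2) x cols[0,2) = 2x2
Op 7 cut(1, 0): punch at orig (1,0); cuts so far [(1, 0), (1, 1)]; region rows[0,2) x cols[0,2) = 2x2
Unfold 1 (reflect across h@2): 4 holes -> [(1, 0), (1, 1), (2, 0), (2, 1)]
Unfold 2 (reflect across v@2): 8 holes -> [(1, 0), (1, 1), (1, 2), (1, 3), (2, 0), (2, 1), (2, 2), (2, 3)]
Unfold 3 (reflect across v@4): 16 holes -> [(1, 0), (1, 1), (1, 2), (1, 3), (1, 4), (1, 5), (1, 6), (1, 7), (2, 0), (2, 1), (2, 2), (2, 3), (2, 4), (2, 5), (2, 6), (2, 7)]
Unfold 4 (reflect across h@4): 32 holes -> [(1, 0), (1, 1), (1, 2), (1, 3), (1, 4), (1, 5), (1, 6), (1, 7), (2, 0), (2, 1), (2, 2), (2, 3), (2, 4), (2, 5), (2, 6), (2, 7), (5, 0), (5, 1), (5, 2), (5, 3), (5, 4), (5, 5), (5, 6), (5, 7), (6, 0), (6, 1), (6, 2), (6, 3), (6, 4), (6, 5), (6, 6), (6, 7)]
Unfold 5 (reflect across h@8): 64 holes -> [(1, 0), (1, 1), (1, 2), (1, 3), (1, 4), (1, 5), (1, 6), (1, 7), (2, 0), (2, 1), (2, 2), (2, 3), (2, 4), (2, 5), (2, 6), (2, 7), (5, 0), (5, 1), (5, 2), (5, 3), (5, 4), (5, 5), (5, 6), (5, 7), (6, 0), (6, 1), (6, 2), (6, 3), (6, 4), (6, 5), (6, 6), (6, 7), (9, 0), (9, 1), (9, 2), (9, 3), (9, 4), (9, 5), (9, 6), (9, 7), (10, 0), (10, 1), (10, 2), (10, 3), (10, 4), (10, 5), (10, 6), (10, 7), (13, 0), (13, 1), (13, 2), (13, 3), (13, 4), (13, 5), (13, 6), (13, 7), (14, 0), (14, 1), (14, 2), (14, 3), (14, 4), (14, 5), (14, 6), (14, 7)]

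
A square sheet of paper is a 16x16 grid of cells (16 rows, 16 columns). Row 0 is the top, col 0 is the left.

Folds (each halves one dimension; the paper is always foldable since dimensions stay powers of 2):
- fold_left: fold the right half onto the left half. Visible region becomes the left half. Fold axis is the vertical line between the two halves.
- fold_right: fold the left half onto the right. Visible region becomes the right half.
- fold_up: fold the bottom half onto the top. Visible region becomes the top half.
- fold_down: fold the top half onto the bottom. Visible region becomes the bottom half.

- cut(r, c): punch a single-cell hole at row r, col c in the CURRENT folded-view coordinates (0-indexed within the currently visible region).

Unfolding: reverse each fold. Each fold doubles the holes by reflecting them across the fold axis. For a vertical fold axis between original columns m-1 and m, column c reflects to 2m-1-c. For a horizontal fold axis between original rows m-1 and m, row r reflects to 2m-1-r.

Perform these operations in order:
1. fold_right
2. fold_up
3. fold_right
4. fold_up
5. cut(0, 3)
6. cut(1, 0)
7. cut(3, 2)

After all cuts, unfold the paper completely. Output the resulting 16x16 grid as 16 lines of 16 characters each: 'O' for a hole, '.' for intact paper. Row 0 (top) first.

Answer: O......OO......O
...OO......OO...
................
.O....O..O....O.
.O....O..O....O.
................
...OO......OO...
O......OO......O
O......OO......O
...OO......OO...
................
.O....O..O....O.
.O....O..O....O.
................
...OO......OO...
O......OO......O

Derivation:
Op 1 fold_right: fold axis v@8; visible region now rows[0,16) x cols[8,16) = 16x8
Op 2 fold_up: fold axis h@8; visible region now rows[0,8) x cols[8,16) = 8x8
Op 3 fold_right: fold axis v@12; visible region now rows[0,8) x cols[12,16) = 8x4
Op 4 fold_up: fold axis h@4; visible region now rows[0,4) x cols[12,16) = 4x4
Op 5 cut(0, 3): punch at orig (0,15); cuts so far [(0, 15)]; region rows[0,4) x cols[12,16) = 4x4
Op 6 cut(1, 0): punch at orig (1,12); cuts so far [(0, 15), (1, 12)]; region rows[0,4) x cols[12,16) = 4x4
Op 7 cut(3, 2): punch at orig (3,14); cuts so far [(0, 15), (1, 12), (3, 14)]; region rows[0,4) x cols[12,16) = 4x4
Unfold 1 (reflect across h@4): 6 holes -> [(0, 15), (1, 12), (3, 14), (4, 14), (6, 12), (7, 15)]
Unfold 2 (reflect across v@12): 12 holes -> [(0, 8), (0, 15), (1, 11), (1, 12), (3, 9), (3, 14), (4, 9), (4, 14), (6, 11), (6, 12), (7, 8), (7, 15)]
Unfold 3 (reflect across h@8): 24 holes -> [(0, 8), (0, 15), (1, 11), (1, 12), (3, 9), (3, 14), (4, 9), (4, 14), (6, 11), (6, 12), (7, 8), (7, 15), (8, 8), (8, 15), (9, 11), (9, 12), (11, 9), (11, 14), (12, 9), (12, 14), (14, 11), (14, 12), (15, 8), (15, 15)]
Unfold 4 (reflect across v@8): 48 holes -> [(0, 0), (0, 7), (0, 8), (0, 15), (1, 3), (1, 4), (1, 11), (1, 12), (3, 1), (3, 6), (3, 9), (3, 14), (4, 1), (4, 6), (4, 9), (4, 14), (6, 3), (6, 4), (6, 11), (6, 12), (7, 0), (7, 7), (7, 8), (7, 15), (8, 0), (8, 7), (8, 8), (8, 15), (9, 3), (9, 4), (9, 11), (9, 12), (11, 1), (11, 6), (11, 9), (11, 14), (12, 1), (12, 6), (12, 9), (12, 14), (14, 3), (14, 4), (14, 11), (14, 12), (15, 0), (15, 7), (15, 8), (15, 15)]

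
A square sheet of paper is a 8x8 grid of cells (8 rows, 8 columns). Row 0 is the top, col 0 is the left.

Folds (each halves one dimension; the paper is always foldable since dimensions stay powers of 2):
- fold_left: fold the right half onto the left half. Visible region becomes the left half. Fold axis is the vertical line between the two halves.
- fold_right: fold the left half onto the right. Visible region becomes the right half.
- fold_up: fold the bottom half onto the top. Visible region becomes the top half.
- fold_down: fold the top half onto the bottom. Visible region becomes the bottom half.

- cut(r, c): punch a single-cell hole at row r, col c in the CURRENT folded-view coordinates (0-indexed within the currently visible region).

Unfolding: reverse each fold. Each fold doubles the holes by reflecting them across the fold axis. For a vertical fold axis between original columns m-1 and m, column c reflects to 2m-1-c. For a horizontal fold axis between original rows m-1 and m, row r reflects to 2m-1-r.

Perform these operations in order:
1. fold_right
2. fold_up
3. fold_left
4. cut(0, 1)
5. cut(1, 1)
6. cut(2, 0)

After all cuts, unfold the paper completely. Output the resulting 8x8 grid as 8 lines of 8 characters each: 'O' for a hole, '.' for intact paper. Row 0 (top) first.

Answer: .OO..OO.
.OO..OO.
O..OO..O
........
........
O..OO..O
.OO..OO.
.OO..OO.

Derivation:
Op 1 fold_right: fold axis v@4; visible region now rows[0,8) x cols[4,8) = 8x4
Op 2 fold_up: fold axis h@4; visible region now rows[0,4) x cols[4,8) = 4x4
Op 3 fold_left: fold axis v@6; visible region now rows[0,4) x cols[4,6) = 4x2
Op 4 cut(0, 1): punch at orig (0,5); cuts so far [(0, 5)]; region rows[0,4) x cols[4,6) = 4x2
Op 5 cut(1, 1): punch at orig (1,5); cuts so far [(0, 5), (1, 5)]; region rows[0,4) x cols[4,6) = 4x2
Op 6 cut(2, 0): punch at orig (2,4); cuts so far [(0, 5), (1, 5), (2, 4)]; region rows[0,4) x cols[4,6) = 4x2
Unfold 1 (reflect across v@6): 6 holes -> [(0, 5), (0, 6), (1, 5), (1, 6), (2, 4), (2, 7)]
Unfold 2 (reflect across h@4): 12 holes -> [(0, 5), (0, 6), (1, 5), (1, 6), (2, 4), (2, 7), (5, 4), (5, 7), (6, 5), (6, 6), (7, 5), (7, 6)]
Unfold 3 (reflect across v@4): 24 holes -> [(0, 1), (0, 2), (0, 5), (0, 6), (1, 1), (1, 2), (1, 5), (1, 6), (2, 0), (2, 3), (2, 4), (2, 7), (5, 0), (5, 3), (5, 4), (5, 7), (6, 1), (6, 2), (6, 5), (6, 6), (7, 1), (7, 2), (7, 5), (7, 6)]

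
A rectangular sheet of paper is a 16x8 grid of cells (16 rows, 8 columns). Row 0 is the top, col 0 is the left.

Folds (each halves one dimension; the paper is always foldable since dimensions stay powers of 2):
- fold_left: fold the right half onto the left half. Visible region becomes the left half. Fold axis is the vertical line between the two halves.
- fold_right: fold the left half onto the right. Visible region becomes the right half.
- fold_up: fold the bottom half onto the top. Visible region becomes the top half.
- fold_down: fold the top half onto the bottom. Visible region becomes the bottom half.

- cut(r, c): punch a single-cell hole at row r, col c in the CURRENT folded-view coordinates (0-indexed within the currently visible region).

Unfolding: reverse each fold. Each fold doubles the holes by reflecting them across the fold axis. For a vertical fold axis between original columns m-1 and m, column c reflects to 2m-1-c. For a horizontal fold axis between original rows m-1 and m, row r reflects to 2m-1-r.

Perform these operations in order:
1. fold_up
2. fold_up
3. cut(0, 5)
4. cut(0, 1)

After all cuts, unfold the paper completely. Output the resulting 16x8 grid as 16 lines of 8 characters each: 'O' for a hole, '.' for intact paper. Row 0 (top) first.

Answer: .O...O..
........
........
........
........
........
........
.O...O..
.O...O..
........
........
........
........
........
........
.O...O..

Derivation:
Op 1 fold_up: fold axis h@8; visible region now rows[0,8) x cols[0,8) = 8x8
Op 2 fold_up: fold axis h@4; visible region now rows[0,4) x cols[0,8) = 4x8
Op 3 cut(0, 5): punch at orig (0,5); cuts so far [(0, 5)]; region rows[0,4) x cols[0,8) = 4x8
Op 4 cut(0, 1): punch at orig (0,1); cuts so far [(0, 1), (0, 5)]; region rows[0,4) x cols[0,8) = 4x8
Unfold 1 (reflect across h@4): 4 holes -> [(0, 1), (0, 5), (7, 1), (7, 5)]
Unfold 2 (reflect across h@8): 8 holes -> [(0, 1), (0, 5), (7, 1), (7, 5), (8, 1), (8, 5), (15, 1), (15, 5)]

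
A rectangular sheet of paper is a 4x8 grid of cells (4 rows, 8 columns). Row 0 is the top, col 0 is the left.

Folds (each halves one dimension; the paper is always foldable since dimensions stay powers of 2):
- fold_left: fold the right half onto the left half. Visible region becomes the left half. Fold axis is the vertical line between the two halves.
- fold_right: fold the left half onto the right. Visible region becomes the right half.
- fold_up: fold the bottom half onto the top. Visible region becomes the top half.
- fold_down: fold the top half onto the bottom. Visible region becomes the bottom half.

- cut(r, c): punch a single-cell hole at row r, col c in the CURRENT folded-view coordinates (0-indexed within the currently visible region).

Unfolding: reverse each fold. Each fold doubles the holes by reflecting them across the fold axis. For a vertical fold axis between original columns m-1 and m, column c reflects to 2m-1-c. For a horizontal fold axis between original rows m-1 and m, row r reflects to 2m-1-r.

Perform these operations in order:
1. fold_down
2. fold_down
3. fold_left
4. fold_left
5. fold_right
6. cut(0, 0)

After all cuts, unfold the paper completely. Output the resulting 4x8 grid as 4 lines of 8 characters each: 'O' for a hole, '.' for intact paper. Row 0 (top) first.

Answer: OOOOOOOO
OOOOOOOO
OOOOOOOO
OOOOOOOO

Derivation:
Op 1 fold_down: fold axis h@2; visible region now rows[2,4) x cols[0,8) = 2x8
Op 2 fold_down: fold axis h@3; visible region now rows[3,4) x cols[0,8) = 1x8
Op 3 fold_left: fold axis v@4; visible region now rows[3,4) x cols[0,4) = 1x4
Op 4 fold_left: fold axis v@2; visible region now rows[3,4) x cols[0,2) = 1x2
Op 5 fold_right: fold axis v@1; visible region now rows[3,4) x cols[1,2) = 1x1
Op 6 cut(0, 0): punch at orig (3,1); cuts so far [(3, 1)]; region rows[3,4) x cols[1,2) = 1x1
Unfold 1 (reflect across v@1): 2 holes -> [(3, 0), (3, 1)]
Unfold 2 (reflect across v@2): 4 holes -> [(3, 0), (3, 1), (3, 2), (3, 3)]
Unfold 3 (reflect across v@4): 8 holes -> [(3, 0), (3, 1), (3, 2), (3, 3), (3, 4), (3, 5), (3, 6), (3, 7)]
Unfold 4 (reflect across h@3): 16 holes -> [(2, 0), (2, 1), (2, 2), (2, 3), (2, 4), (2, 5), (2, 6), (2, 7), (3, 0), (3, 1), (3, 2), (3, 3), (3, 4), (3, 5), (3, 6), (3, 7)]
Unfold 5 (reflect across h@2): 32 holes -> [(0, 0), (0, 1), (0, 2), (0, 3), (0, 4), (0, 5), (0, 6), (0, 7), (1, 0), (1, 1), (1, 2), (1, 3), (1, 4), (1, 5), (1, 6), (1, 7), (2, 0), (2, 1), (2, 2), (2, 3), (2, 4), (2, 5), (2, 6), (2, 7), (3, 0), (3, 1), (3, 2), (3, 3), (3, 4), (3, 5), (3, 6), (3, 7)]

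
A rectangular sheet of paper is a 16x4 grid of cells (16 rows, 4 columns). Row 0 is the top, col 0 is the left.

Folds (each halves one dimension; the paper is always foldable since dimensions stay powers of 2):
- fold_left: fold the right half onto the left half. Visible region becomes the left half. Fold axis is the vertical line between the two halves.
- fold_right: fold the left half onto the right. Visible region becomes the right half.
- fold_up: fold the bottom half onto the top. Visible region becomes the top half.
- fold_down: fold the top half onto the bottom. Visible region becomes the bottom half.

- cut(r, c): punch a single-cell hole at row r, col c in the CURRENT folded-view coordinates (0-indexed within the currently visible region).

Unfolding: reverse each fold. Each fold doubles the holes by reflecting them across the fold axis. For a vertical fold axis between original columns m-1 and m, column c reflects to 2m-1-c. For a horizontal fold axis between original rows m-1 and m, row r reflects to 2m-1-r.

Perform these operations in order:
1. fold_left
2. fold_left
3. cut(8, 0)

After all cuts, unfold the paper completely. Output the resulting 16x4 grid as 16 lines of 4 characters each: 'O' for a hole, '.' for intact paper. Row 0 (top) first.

Op 1 fold_left: fold axis v@2; visible region now rows[0,16) x cols[0,2) = 16x2
Op 2 fold_left: fold axis v@1; visible region now rows[0,16) x cols[0,1) = 16x1
Op 3 cut(8, 0): punch at orig (8,0); cuts so far [(8, 0)]; region rows[0,16) x cols[0,1) = 16x1
Unfold 1 (reflect across v@1): 2 holes -> [(8, 0), (8, 1)]
Unfold 2 (reflect across v@2): 4 holes -> [(8, 0), (8, 1), (8, 2), (8, 3)]

Answer: ....
....
....
....
....
....
....
....
OOOO
....
....
....
....
....
....
....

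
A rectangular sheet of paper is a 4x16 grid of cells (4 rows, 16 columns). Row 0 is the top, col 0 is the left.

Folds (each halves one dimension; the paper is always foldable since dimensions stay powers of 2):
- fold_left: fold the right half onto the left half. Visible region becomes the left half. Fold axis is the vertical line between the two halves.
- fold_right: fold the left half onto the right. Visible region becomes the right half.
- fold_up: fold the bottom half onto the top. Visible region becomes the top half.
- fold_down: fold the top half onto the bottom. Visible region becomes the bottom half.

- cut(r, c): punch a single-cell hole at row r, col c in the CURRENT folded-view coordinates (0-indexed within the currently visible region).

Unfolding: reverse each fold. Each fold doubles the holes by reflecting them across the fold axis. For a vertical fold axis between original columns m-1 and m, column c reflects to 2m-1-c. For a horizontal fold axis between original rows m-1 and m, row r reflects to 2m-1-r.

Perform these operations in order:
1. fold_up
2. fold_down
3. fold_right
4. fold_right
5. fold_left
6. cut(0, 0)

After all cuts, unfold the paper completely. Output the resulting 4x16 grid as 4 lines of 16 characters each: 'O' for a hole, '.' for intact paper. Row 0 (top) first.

Op 1 fold_up: fold axis h@2; visible region now rows[0,2) x cols[0,16) = 2x16
Op 2 fold_down: fold axis h@1; visible region now rows[1,2) x cols[0,16) = 1x16
Op 3 fold_right: fold axis v@8; visible region now rows[1,2) x cols[8,16) = 1x8
Op 4 fold_right: fold axis v@12; visible region now rows[1,2) x cols[12,16) = 1x4
Op 5 fold_left: fold axis v@14; visible region now rows[1,2) x cols[12,14) = 1x2
Op 6 cut(0, 0): punch at orig (1,12); cuts so far [(1, 12)]; region rows[1,2) x cols[12,14) = 1x2
Unfold 1 (reflect across v@14): 2 holes -> [(1, 12), (1, 15)]
Unfold 2 (reflect across v@12): 4 holes -> [(1, 8), (1, 11), (1, 12), (1, 15)]
Unfold 3 (reflect across v@8): 8 holes -> [(1, 0), (1, 3), (1, 4), (1, 7), (1, 8), (1, 11), (1, 12), (1, 15)]
Unfold 4 (reflect across h@1): 16 holes -> [(0, 0), (0, 3), (0, 4), (0, 7), (0, 8), (0, 11), (0, 12), (0, 15), (1, 0), (1, 3), (1, 4), (1, 7), (1, 8), (1, 11), (1, 12), (1, 15)]
Unfold 5 (reflect across h@2): 32 holes -> [(0, 0), (0, 3), (0, 4), (0, 7), (0, 8), (0, 11), (0, 12), (0, 15), (1, 0), (1, 3), (1, 4), (1, 7), (1, 8), (1, 11), (1, 12), (1, 15), (2, 0), (2, 3), (2, 4), (2, 7), (2, 8), (2, 11), (2, 12), (2, 15), (3, 0), (3, 3), (3, 4), (3, 7), (3, 8), (3, 11), (3, 12), (3, 15)]

Answer: O..OO..OO..OO..O
O..OO..OO..OO..O
O..OO..OO..OO..O
O..OO..OO..OO..O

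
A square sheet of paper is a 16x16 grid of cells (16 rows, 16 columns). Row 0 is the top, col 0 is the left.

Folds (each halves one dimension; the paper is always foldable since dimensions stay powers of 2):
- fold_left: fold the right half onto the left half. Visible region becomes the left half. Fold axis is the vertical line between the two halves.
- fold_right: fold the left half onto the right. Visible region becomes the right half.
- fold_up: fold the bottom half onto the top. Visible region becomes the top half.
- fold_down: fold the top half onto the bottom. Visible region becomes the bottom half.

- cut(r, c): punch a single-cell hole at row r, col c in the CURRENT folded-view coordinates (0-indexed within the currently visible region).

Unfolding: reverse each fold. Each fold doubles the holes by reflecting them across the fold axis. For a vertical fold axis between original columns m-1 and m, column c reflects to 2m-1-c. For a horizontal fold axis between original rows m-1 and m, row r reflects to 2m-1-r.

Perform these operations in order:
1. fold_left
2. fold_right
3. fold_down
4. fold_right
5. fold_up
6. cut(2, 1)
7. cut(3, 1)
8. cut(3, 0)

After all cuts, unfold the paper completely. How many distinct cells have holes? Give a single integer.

Answer: 96

Derivation:
Op 1 fold_left: fold axis v@8; visible region now rows[0,16) x cols[0,8) = 16x8
Op 2 fold_right: fold axis v@4; visible region now rows[0,16) x cols[4,8) = 16x4
Op 3 fold_down: fold axis h@8; visible region now rows[8,16) x cols[4,8) = 8x4
Op 4 fold_right: fold axis v@6; visible region now rows[8,16) x cols[6,8) = 8x2
Op 5 fold_up: fold axis h@12; visible region now rows[8,12) x cols[6,8) = 4x2
Op 6 cut(2, 1): punch at orig (10,7); cuts so far [(10, 7)]; region rows[8,12) x cols[6,8) = 4x2
Op 7 cut(3, 1): punch at orig (11,7); cuts so far [(10, 7), (11, 7)]; region rows[8,12) x cols[6,8) = 4x2
Op 8 cut(3, 0): punch at orig (11,6); cuts so far [(10, 7), (11, 6), (11, 7)]; region rows[8,12) x cols[6,8) = 4x2
Unfold 1 (reflect across h@12): 6 holes -> [(10, 7), (11, 6), (11, 7), (12, 6), (12, 7), (13, 7)]
Unfold 2 (reflect across v@6): 12 holes -> [(10, 4), (10, 7), (11, 4), (11, 5), (11, 6), (11, 7), (12, 4), (12, 5), (12, 6), (12, 7), (13, 4), (13, 7)]
Unfold 3 (reflect across h@8): 24 holes -> [(2, 4), (2, 7), (3, 4), (3, 5), (3, 6), (3, 7), (4, 4), (4, 5), (4, 6), (4, 7), (5, 4), (5, 7), (10, 4), (10, 7), (11, 4), (11, 5), (11, 6), (11, 7), (12, 4), (12, 5), (12, 6), (12, 7), (13, 4), (13, 7)]
Unfold 4 (reflect across v@4): 48 holes -> [(2, 0), (2, 3), (2, 4), (2, 7), (3, 0), (3, 1), (3, 2), (3, 3), (3, 4), (3, 5), (3, 6), (3, 7), (4, 0), (4, 1), (4, 2), (4, 3), (4, 4), (4, 5), (4, 6), (4, 7), (5, 0), (5, 3), (5, 4), (5, 7), (10, 0), (10, 3), (10, 4), (10, 7), (11, 0), (11, 1), (11, 2), (11, 3), (11, 4), (11, 5), (11, 6), (11, 7), (12, 0), (12, 1), (12, 2), (12, 3), (12, 4), (12, 5), (12, 6), (12, 7), (13, 0), (13, 3), (13, 4), (13, 7)]
Unfold 5 (reflect across v@8): 96 holes -> [(2, 0), (2, 3), (2, 4), (2, 7), (2, 8), (2, 11), (2, 12), (2, 15), (3, 0), (3, 1), (3, 2), (3, 3), (3, 4), (3, 5), (3, 6), (3, 7), (3, 8), (3, 9), (3, 10), (3, 11), (3, 12), (3, 13), (3, 14), (3, 15), (4, 0), (4, 1), (4, 2), (4, 3), (4, 4), (4, 5), (4, 6), (4, 7), (4, 8), (4, 9), (4, 10), (4, 11), (4, 12), (4, 13), (4, 14), (4, 15), (5, 0), (5, 3), (5, 4), (5, 7), (5, 8), (5, 11), (5, 12), (5, 15), (10, 0), (10, 3), (10, 4), (10, 7), (10, 8), (10, 11), (10, 12), (10, 15), (11, 0), (11, 1), (11, 2), (11, 3), (11, 4), (11, 5), (11, 6), (11, 7), (11, 8), (11, 9), (11, 10), (11, 11), (11, 12), (11, 13), (11, 14), (11, 15), (12, 0), (12, 1), (12, 2), (12, 3), (12, 4), (12, 5), (12, 6), (12, 7), (12, 8), (12, 9), (12, 10), (12, 11), (12, 12), (12, 13), (12, 14), (12, 15), (13, 0), (13, 3), (13, 4), (13, 7), (13, 8), (13, 11), (13, 12), (13, 15)]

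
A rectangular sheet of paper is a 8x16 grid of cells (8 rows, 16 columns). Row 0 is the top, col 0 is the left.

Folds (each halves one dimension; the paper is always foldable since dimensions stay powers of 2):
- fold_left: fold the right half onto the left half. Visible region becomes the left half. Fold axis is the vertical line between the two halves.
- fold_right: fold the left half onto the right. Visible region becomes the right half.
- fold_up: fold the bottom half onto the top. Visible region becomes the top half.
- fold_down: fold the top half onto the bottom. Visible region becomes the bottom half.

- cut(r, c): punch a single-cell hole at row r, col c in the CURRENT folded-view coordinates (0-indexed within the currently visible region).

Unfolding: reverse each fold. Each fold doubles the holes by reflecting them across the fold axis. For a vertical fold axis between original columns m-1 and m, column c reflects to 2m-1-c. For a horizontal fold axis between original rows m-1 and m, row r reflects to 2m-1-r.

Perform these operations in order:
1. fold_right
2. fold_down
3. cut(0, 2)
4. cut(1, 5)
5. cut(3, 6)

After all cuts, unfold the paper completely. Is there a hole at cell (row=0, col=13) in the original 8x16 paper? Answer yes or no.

Op 1 fold_right: fold axis v@8; visible region now rows[0,8) x cols[8,16) = 8x8
Op 2 fold_down: fold axis h@4; visible region now rows[4,8) x cols[8,16) = 4x8
Op 3 cut(0, 2): punch at orig (4,10); cuts so far [(4, 10)]; region rows[4,8) x cols[8,16) = 4x8
Op 4 cut(1, 5): punch at orig (5,13); cuts so far [(4, 10), (5, 13)]; region rows[4,8) x cols[8,16) = 4x8
Op 5 cut(3, 6): punch at orig (7,14); cuts so far [(4, 10), (5, 13), (7, 14)]; region rows[4,8) x cols[8,16) = 4x8
Unfold 1 (reflect across h@4): 6 holes -> [(0, 14), (2, 13), (3, 10), (4, 10), (5, 13), (7, 14)]
Unfold 2 (reflect across v@8): 12 holes -> [(0, 1), (0, 14), (2, 2), (2, 13), (3, 5), (3, 10), (4, 5), (4, 10), (5, 2), (5, 13), (7, 1), (7, 14)]
Holes: [(0, 1), (0, 14), (2, 2), (2, 13), (3, 5), (3, 10), (4, 5), (4, 10), (5, 2), (5, 13), (7, 1), (7, 14)]

Answer: no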